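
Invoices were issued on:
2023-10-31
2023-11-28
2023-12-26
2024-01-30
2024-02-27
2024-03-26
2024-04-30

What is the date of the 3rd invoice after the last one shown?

2024-07-30

These are Tuesdays with 28, 28, 35, 28, 28, 35-day gaps.
Each is the final Tuesday of its month — 2023-10-31 is past the 28th, so '4th Tuesday' doesn't fit.
Last Tuesday of May 2024: 2024-05-28.
June 2024 ends with Tuesday 2024-06-25.
Last Tuesday of July 2024: 2024-07-30.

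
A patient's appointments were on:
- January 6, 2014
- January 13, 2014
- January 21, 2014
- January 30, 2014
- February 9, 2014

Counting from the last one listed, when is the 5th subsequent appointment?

The spacing grows by 1 each time: 7, 8, 9, 10 days.
Next gap: 11 days. February 9, 2014 + 11 days = February 20, 2014.
Next gap: 12 days. February 20, 2014 + 12 days = March 4, 2014.
Next gap: 13 days. March 4, 2014 + 13 days = March 17, 2014.
Next gap: 14 days. March 17, 2014 + 14 days = March 31, 2014.
Next gap: 15 days. March 31, 2014 + 15 days = April 15, 2014.

April 15, 2014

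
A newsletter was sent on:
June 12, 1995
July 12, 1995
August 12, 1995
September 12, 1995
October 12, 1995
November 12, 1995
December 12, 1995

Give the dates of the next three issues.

January 12, 1996; February 12, 1996; March 12, 1996

Gaps: 30, 31, 31, 30, 31, 30 days — not constant. Every event is on the 12th of the month.
Pattern: the 12th of each month.
January 1996: January 12, 1996.
Next: February 1996 → February 12, 1996.
Next: March 1996 → March 12, 1996.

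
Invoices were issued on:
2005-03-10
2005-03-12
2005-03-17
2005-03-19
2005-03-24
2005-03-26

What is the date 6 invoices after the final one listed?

Gaps: 2, 5, 2, 5, 2 days — not constant, but cyclic with period 2.
The events fall on every Thursday and Saturday.
Next Thursday: 2005-03-31.
Next Saturday: 2005-04-02.
Next Thursday: 2005-04-07.
Next Saturday: 2005-04-09.
The following Thursday is 2005-04-14.
Next Saturday: 2005-04-16.

2005-04-16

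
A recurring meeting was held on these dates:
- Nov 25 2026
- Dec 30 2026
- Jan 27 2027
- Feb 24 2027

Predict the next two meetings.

All Wednesdays; the gaps (35, 28, 28) vary with month length.
This is the last Wednesday of each month.
March 2027 ends with Wednesday Mar 31 2027.
Last Wednesday of April 2027: Apr 28 2027.

Mar 31 2027, Apr 28 2027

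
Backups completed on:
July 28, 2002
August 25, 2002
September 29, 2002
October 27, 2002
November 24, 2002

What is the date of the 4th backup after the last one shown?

March 30, 2003

These are Sundays with 28, 35, 28, 28-day gaps.
Each is the final Sunday of its month — September 29, 2002 is past the 28th, so '4th Sunday' doesn't fit.
December 2002 ends with Sunday December 29, 2002.
Last Sunday of January 2003: January 26, 2003.
Last Sunday of February 2003: February 23, 2003.
Last Sunday of March 2003: March 30, 2003.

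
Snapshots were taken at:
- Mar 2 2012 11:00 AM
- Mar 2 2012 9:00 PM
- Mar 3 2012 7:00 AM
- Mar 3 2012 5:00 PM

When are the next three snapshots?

Gaps: 10, 10, 10 hours — each event is 10 hours after the previous one.
Mar 3 2012 5:00 PM + 10 h = Mar 4 2012 3:00 AM.
Mar 4 2012 3:00 AM + 10 h = Mar 4 2012 1:00 PM.
Mar 4 2012 1:00 PM + 10 h = Mar 4 2012 11:00 PM.

Mar 4 2012 3:00 AM, Mar 4 2012 1:00 PM, Mar 4 2012 11:00 PM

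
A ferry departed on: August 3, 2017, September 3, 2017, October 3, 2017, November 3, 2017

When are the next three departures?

December 3, 2017; January 3, 2018; February 3, 2018

The day-of-month is always 3 (31, 30, 31 days between events).
So this recurs on the 3rd of each month.
December 2017: December 3, 2017.
January 2018: January 3, 2018.
Next: February 2018 → February 3, 2018.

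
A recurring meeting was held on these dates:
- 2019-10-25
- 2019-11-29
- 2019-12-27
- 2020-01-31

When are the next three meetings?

Every date is a Friday; gaps 35, 28, 35 days.
Each is the last Friday of its month (at least one falls on the 29th or later, ruling out '4th Friday').
February 2020 ends with Friday 2020-02-28.
Last Friday of March 2020: 2020-03-27.
April 2020 ends with Friday 2020-04-24.

2020-02-28, 2020-03-27, 2020-04-24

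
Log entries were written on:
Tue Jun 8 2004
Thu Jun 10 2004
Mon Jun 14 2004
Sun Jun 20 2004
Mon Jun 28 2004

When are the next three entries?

Intervals are 2, 4, 6, 8 days — an arithmetic progression with common difference 2.
Next gap: 10 days. Mon Jun 28 2004 + 10 days = Thu Jul 8 2004.
Next gap: 12 days. Thu Jul 8 2004 + 12 days = Tue Jul 20 2004.
Next gap: 14 days. Tue Jul 20 2004 + 14 days = Tue Aug 3 2004.

Thu Jul 8 2004, Tue Jul 20 2004, Tue Aug 3 2004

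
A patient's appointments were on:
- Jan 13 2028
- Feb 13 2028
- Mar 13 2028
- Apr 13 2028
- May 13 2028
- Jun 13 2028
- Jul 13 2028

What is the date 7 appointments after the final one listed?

Feb 13 2029

Each date is the 13th; the gaps (31, 29, 31, 30, 31, 30) track the month lengths.
The rule is the 13th of each month.
August 2028: Aug 13 2028.
September 2028: Sep 13 2028.
October 2028: Oct 13 2028.
November 2028: Nov 13 2028.
December 2028: Dec 13 2028.
Next: January 2029 → Jan 13 2029.
February 2029: Feb 13 2029.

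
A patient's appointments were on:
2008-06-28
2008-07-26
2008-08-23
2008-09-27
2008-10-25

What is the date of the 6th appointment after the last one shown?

These are Saturdays at 28- or 35-day spacing (28, 28, 35, 28).
The pattern: 4th Saturday of the month.
4th Saturday of November 2008: 2008-11-22.
4th Saturday of December 2008: 2008-12-27.
January 2009 — 4th Saturday is 2009-01-24.
4th Saturday of February 2009: 2009-02-28.
March 2009 — 4th Saturday is 2009-03-28.
April 2009 — 4th Saturday is 2009-04-25.

2009-04-25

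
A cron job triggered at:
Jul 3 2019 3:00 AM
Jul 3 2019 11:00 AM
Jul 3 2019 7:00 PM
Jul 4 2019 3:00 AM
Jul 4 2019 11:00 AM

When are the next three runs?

Jul 4 2019 7:00 PM, Jul 5 2019 3:00 AM, Jul 5 2019 11:00 AM

Spacing: 8, 8, 8, 8 h — constant 8 h.
Jul 4 2019 11:00 AM + 8 h = Jul 4 2019 7:00 PM.
Jul 4 2019 7:00 PM + 8 h = Jul 5 2019 3:00 AM.
Jul 5 2019 3:00 AM + 8 h = Jul 5 2019 11:00 AM.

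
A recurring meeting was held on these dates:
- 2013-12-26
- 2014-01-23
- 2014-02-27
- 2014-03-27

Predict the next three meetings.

Gaps: 28, 35, 28 days — a mix of 28 and 35. Every date is a Thursday.
Each is the 4th Thursday of its month.
April 2014 — 4th Thursday is 2014-04-24.
May 2014 — 4th Thursday is 2014-05-22.
4th Thursday of June 2014: 2014-06-26.

2014-04-24, 2014-05-22, 2014-06-26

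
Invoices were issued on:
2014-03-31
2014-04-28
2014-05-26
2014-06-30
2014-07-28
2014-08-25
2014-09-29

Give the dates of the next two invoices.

These are Mondays with 28, 28, 35, 28, 28, 35-day gaps.
Each is the final Monday of its month — 2014-03-31 is past the 28th, so '4th Monday' doesn't fit.
October 2014 ends with Monday 2014-10-27.
Last Monday of November 2014: 2014-11-24.

2014-10-27, 2014-11-24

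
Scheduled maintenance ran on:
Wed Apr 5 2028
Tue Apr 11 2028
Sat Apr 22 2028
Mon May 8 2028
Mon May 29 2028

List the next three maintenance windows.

Sat Jun 24 2028, Tue Jul 25 2028, Wed Aug 30 2028

The spacing grows by 5 each time: 6, 11, 16, 21 days.
Next gap: 26 days. Mon May 29 2028 + 26 days = Sat Jun 24 2028.
Next gap: 31 days. Sat Jun 24 2028 + 31 days = Tue Jul 25 2028.
Next gap: 36 days. Tue Jul 25 2028 + 36 days = Wed Aug 30 2028.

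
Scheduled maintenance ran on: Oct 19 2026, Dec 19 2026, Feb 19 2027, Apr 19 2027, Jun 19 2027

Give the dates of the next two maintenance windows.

Each date is the 19th; the gaps (61, 62, 59, 61) track the month lengths.
The rule is the 19th of every 2 months.
August 2027: Aug 19 2027.
Next: October 2027 → Oct 19 2027.

Aug 19 2027, Oct 19 2027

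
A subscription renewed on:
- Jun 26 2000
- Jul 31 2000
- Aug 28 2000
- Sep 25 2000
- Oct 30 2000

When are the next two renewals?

Nov 27 2000, Dec 25 2000

These are Mondays with 35, 28, 28, 35-day gaps.
Each is the final Monday of its month — Jul 31 2000 is past the 28th, so '4th Monday' doesn't fit.
Last Monday of November 2000: Nov 27 2000.
December 2000 ends with Monday Dec 25 2000.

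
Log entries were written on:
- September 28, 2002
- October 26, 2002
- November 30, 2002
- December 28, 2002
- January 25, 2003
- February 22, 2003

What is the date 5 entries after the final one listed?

These are Saturdays with 28, 35, 28, 28, 28-day gaps.
Each is the final Saturday of its month — November 30, 2002 is past the 28th, so '4th Saturday' doesn't fit.
Last Saturday of March 2003: March 29, 2003.
April 2003 ends with Saturday April 26, 2003.
Last Saturday of May 2003: May 31, 2003.
June 2003 ends with Saturday June 28, 2003.
July 2003 ends with Saturday July 26, 2003.

July 26, 2003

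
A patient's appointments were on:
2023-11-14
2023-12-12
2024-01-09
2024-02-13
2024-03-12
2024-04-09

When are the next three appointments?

These are Tuesdays at 28- or 35-day spacing (28, 28, 35, 28, 28).
The pattern: 2nd Tuesday of the month.
2nd Tuesday of May 2024: 2024-05-14.
2nd Tuesday of June 2024: 2024-06-11.
July 2024 — 2nd Tuesday is 2024-07-09.

2024-05-14, 2024-06-11, 2024-07-09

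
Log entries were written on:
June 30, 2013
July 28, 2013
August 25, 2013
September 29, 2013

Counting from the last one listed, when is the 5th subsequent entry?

Every date is a Sunday; gaps 28, 28, 35 days.
Each is the last Sunday of its month (at least one falls on the 29th or later, ruling out '4th Sunday').
October 2013 ends with Sunday October 27, 2013.
Last Sunday of November 2013: November 24, 2013.
Last Sunday of December 2013: December 29, 2013.
Last Sunday of January 2014: January 26, 2014.
Last Sunday of February 2014: February 23, 2014.

February 23, 2014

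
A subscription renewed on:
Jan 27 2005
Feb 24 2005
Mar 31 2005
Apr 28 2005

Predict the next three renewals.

May 26 2005, Jun 30 2005, Jul 28 2005

These are Thursdays with 28, 35, 28-day gaps.
Each is the final Thursday of its month — Mar 31 2005 is past the 28th, so '4th Thursday' doesn't fit.
Last Thursday of May 2005: May 26 2005.
Last Thursday of June 2005: Jun 30 2005.
July 2005 ends with Thursday Jul 28 2005.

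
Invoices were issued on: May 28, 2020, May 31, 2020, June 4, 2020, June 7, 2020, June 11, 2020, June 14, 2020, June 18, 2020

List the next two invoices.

The gap pattern 3, 4, 3, 4, 3, 4 repeats every 2 events.
These are the Thursdays and Sundays of each week.
Next Sunday: June 21, 2020.
Next Thursday: June 25, 2020.

June 21, 2020; June 25, 2020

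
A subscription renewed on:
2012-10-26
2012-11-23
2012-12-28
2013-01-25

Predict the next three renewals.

2013-02-22, 2013-03-22, 2013-04-26

Gaps: 28, 35, 28 days — a mix of 28 and 35. Every date is a Friday.
Each is the 4th Friday of its month.
4th Friday of February 2013: 2013-02-22.
March 2013 — 4th Friday is 2013-03-22.
April 2013 — 4th Friday is 2013-04-26.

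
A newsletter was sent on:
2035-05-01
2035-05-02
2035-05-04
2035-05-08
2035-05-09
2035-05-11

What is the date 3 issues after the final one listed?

The gap pattern 1, 2, 4, 1, 2 repeats every 3 events.
These are the Tuesdays, Wednesdays and Fridays of each week.
The following Tuesday is 2035-05-15.
Next Wednesday: 2035-05-16.
Next Friday: 2035-05-18.

2035-05-18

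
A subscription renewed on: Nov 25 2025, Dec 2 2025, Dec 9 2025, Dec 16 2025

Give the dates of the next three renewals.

Dec 23 2025, Dec 30 2025, Jan 6 2026

Every event comes 7 days after the last (7, 7, 7).
Dec 16 2025 + 7 days = Dec 23 2025.
Dec 23 2025 + 7 days = Dec 30 2025.
Dec 30 2025 + 7 days = Jan 6 2026.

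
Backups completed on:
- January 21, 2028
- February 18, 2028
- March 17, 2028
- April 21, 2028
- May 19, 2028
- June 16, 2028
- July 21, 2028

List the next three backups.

August 18, 2028; September 15, 2028; October 20, 2028

These are Fridays at 28- or 35-day spacing (28, 28, 35, 28, 28, 35).
The pattern: 3rd Friday of the month.
3rd Friday of August 2028: August 18, 2028.
3rd Friday of September 2028: September 15, 2028.
3rd Friday of October 2028: October 20, 2028.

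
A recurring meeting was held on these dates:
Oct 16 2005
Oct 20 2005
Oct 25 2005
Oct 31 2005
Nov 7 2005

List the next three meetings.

Nov 15 2005, Nov 24 2005, Dec 4 2005

Gaps: 4, 5, 6, 7 days — each gap is 1 larger than the previous one.
Next gap: 8 days. Nov 7 2005 + 8 days = Nov 15 2005.
Next gap: 9 days. Nov 15 2005 + 9 days = Nov 24 2005.
Next gap: 10 days. Nov 24 2005 + 10 days = Dec 4 2005.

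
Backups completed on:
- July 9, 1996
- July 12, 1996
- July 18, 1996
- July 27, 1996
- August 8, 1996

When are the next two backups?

Intervals are 3, 6, 9, 12 days — an arithmetic progression with common difference 3.
Next gap: 15 days. August 8, 1996 + 15 days = August 23, 1996.
Next gap: 18 days. August 23, 1996 + 18 days = September 10, 1996.

August 23, 1996; September 10, 1996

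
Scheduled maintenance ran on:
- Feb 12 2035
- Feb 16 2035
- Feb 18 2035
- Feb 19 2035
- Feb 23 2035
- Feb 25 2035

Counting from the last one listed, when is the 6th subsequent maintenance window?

The gap pattern 4, 2, 1, 4, 2 repeats every 3 events.
These are the Mondays, Fridays and Sundays of each week.
The following Monday is Feb 26 2035.
Next Friday: Mar 2 2035.
Next Sunday: Mar 4 2035.
The following Monday is Mar 5 2035.
Next Friday: Mar 9 2035.
Next Sunday: Mar 11 2035.

Mar 11 2035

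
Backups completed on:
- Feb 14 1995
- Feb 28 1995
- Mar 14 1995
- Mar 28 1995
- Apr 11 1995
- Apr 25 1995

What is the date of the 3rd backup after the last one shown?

Gaps between consecutive events: 14, 14, 14, 14, 14 days — a constant 14-day interval.
Apr 25 1995 + 14 days = May 9 1995.
May 9 1995 + 14 days = May 23 1995.
May 23 1995 + 14 days = Jun 6 1995.

Jun 6 1995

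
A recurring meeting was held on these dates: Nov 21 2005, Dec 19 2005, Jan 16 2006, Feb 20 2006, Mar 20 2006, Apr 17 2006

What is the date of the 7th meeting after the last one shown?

Nov 20 2006

These are Mondays at 28- or 35-day spacing (28, 28, 35, 28, 28).
The pattern: 3rd Monday of the month.
May 2006 — 3rd Monday is May 15 2006.
3rd Monday of June 2006: Jun 19 2006.
3rd Monday of July 2006: Jul 17 2006.
August 2006 — 3rd Monday is Aug 21 2006.
3rd Monday of September 2006: Sep 18 2006.
October 2006 — 3rd Monday is Oct 16 2006.
3rd Monday of November 2006: Nov 20 2006.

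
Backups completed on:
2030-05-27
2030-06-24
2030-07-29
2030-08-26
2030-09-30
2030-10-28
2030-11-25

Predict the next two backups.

All Mondays; the gaps (28, 35, 28, 35, 28, 28) vary with month length.
This is the last Monday of each month.
December 2030 ends with Monday 2030-12-30.
January 2031 ends with Monday 2031-01-27.

2030-12-30, 2031-01-27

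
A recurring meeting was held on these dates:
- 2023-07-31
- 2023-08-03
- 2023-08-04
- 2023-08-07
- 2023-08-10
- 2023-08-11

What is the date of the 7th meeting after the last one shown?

2023-08-28

Every event lands on a Monday or Thursday or Friday (gaps cycle 3, 1, 3, 3, 1).
So the schedule is: every Monday, Thursday and Friday.
Next Monday: 2023-08-14.
Next Thursday: 2023-08-17.
The following Friday is 2023-08-18.
Next Monday: 2023-08-21.
Next Thursday: 2023-08-24.
Next Friday: 2023-08-25.
The following Monday is 2023-08-28.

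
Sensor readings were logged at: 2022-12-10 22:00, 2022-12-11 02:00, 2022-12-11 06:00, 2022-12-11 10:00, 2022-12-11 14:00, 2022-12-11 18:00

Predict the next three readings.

2022-12-11 22:00, 2022-12-12 02:00, 2022-12-12 06:00

Spacing: 4, 4, 4, 4, 4 h — constant 4 h.
2022-12-11 18:00 + 4 h = 2022-12-11 22:00.
2022-12-11 22:00 + 4 h = 2022-12-12 02:00.
2022-12-12 02:00 + 4 h = 2022-12-12 06:00.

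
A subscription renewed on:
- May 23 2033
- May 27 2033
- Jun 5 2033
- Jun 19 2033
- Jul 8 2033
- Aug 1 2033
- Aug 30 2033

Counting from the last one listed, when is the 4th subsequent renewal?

Feb 12 2034

Intervals are 4, 9, 14, 19, 24, 29 days — an arithmetic progression with common difference 5.
Next gap: 34 days. Aug 30 2033 + 34 days = Oct 3 2033.
Next gap: 39 days. Oct 3 2033 + 39 days = Nov 11 2033.
Next gap: 44 days. Nov 11 2033 + 44 days = Dec 25 2033.
Next gap: 49 days. Dec 25 2033 + 49 days = Feb 12 2034.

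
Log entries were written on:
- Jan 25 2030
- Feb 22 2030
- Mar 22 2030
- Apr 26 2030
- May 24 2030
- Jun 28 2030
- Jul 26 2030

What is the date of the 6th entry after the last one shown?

These are Fridays at 28- or 35-day spacing (28, 28, 35, 28, 35, 28).
The pattern: 4th Friday of the month.
4th Friday of August 2030: Aug 23 2030.
4th Friday of September 2030: Sep 27 2030.
4th Friday of October 2030: Oct 25 2030.
4th Friday of November 2030: Nov 22 2030.
4th Friday of December 2030: Dec 27 2030.
4th Friday of January 2031: Jan 24 2031.

Jan 24 2031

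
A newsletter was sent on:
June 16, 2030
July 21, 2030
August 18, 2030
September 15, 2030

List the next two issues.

Gaps: 35, 28, 28 days — a mix of 28 and 35. Every date is a Sunday.
Each is the 3rd Sunday of its month.
3rd Sunday of October 2030: October 20, 2030.
November 2030 — 3rd Sunday is November 17, 2030.

October 20, 2030; November 17, 2030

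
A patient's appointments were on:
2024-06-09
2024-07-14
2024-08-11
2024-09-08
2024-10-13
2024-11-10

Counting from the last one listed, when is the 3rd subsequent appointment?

2025-02-09

These are Sundays at 28- or 35-day spacing (35, 28, 28, 35, 28).
The pattern: 2nd Sunday of the month.
December 2024 — 2nd Sunday is 2024-12-08.
January 2025 — 2nd Sunday is 2025-01-12.
February 2025 — 2nd Sunday is 2025-02-09.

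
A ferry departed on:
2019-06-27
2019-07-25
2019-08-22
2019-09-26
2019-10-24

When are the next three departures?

2019-11-28, 2019-12-26, 2020-01-23

These are Thursdays at 28- or 35-day spacing (28, 28, 35, 28).
The pattern: 4th Thursday of the month.
November 2019 — 4th Thursday is 2019-11-28.
December 2019 — 4th Thursday is 2019-12-26.
4th Thursday of January 2020: 2020-01-23.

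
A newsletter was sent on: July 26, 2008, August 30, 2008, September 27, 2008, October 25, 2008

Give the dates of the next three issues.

These are Saturdays with 35, 28, 28-day gaps.
Each is the final Saturday of its month — August 30, 2008 is past the 28th, so '4th Saturday' doesn't fit.
November 2008 ends with Saturday November 29, 2008.
Last Saturday of December 2008: December 27, 2008.
Last Saturday of January 2009: January 31, 2009.

November 29, 2008; December 27, 2008; January 31, 2009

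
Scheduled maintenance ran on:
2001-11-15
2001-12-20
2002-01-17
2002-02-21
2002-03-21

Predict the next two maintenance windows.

2002-04-18, 2002-05-16

Gaps: 35, 28, 35, 28 days — a mix of 28 and 35. Every date is a Thursday.
Each is the 3rd Thursday of its month.
April 2002 — 3rd Thursday is 2002-04-18.
3rd Thursday of May 2002: 2002-05-16.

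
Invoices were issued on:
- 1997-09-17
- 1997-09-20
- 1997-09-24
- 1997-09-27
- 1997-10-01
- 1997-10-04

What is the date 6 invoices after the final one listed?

The gap pattern 3, 4, 3, 4, 3 repeats every 2 events.
These are the Wednesdays and Saturdays of each week.
The following Wednesday is 1997-10-08.
Next Saturday: 1997-10-11.
Next Wednesday: 1997-10-15.
Next Saturday: 1997-10-18.
The following Wednesday is 1997-10-22.
Next Saturday: 1997-10-25.

1997-10-25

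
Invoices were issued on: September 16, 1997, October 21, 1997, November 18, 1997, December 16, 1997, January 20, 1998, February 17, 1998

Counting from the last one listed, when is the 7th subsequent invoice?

September 15, 1998

All dates are Tuesdays, 35, 28, 28, 35, 28 days apart.
Specifically, the 3rd Tuesday of each month.
March 1998 — 3rd Tuesday is March 17, 1998.
3rd Tuesday of April 1998: April 21, 1998.
3rd Tuesday of May 1998: May 19, 1998.
3rd Tuesday of June 1998: June 16, 1998.
July 1998 — 3rd Tuesday is July 21, 1998.
3rd Tuesday of August 1998: August 18, 1998.
3rd Tuesday of September 1998: September 15, 1998.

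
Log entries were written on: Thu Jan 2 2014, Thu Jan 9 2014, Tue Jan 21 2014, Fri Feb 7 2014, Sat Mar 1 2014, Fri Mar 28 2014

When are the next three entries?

Intervals are 7, 12, 17, 22, 27 days — an arithmetic progression with common difference 5.
Next gap: 32 days. Fri Mar 28 2014 + 32 days = Tue Apr 29 2014.
Next gap: 37 days. Tue Apr 29 2014 + 37 days = Thu Jun 5 2014.
Next gap: 42 days. Thu Jun 5 2014 + 42 days = Thu Jul 17 2014.

Tue Apr 29 2014, Thu Jun 5 2014, Thu Jul 17 2014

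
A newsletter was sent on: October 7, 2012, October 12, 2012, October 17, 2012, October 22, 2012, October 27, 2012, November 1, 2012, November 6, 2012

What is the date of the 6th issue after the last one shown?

Gaps between consecutive events: 5, 5, 5, 5, 5, 5 days — a constant 5-day interval.
November 6, 2012 + 5 days = November 11, 2012.
November 11, 2012 + 5 days = November 16, 2012.
November 16, 2012 + 5 days = November 21, 2012.
November 21, 2012 + 5 days = November 26, 2012.
November 26, 2012 + 5 days = December 1, 2012.
December 1, 2012 + 5 days = December 6, 2012.

December 6, 2012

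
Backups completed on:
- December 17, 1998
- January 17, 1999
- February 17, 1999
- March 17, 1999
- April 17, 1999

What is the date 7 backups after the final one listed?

November 17, 1999

The day-of-month is always 17 (31, 31, 28, 31 days between events).
So this recurs on the 17th of each month.
May 1999: May 17, 1999.
Next: June 1999 → June 17, 1999.
Next: July 1999 → July 17, 1999.
Next: August 1999 → August 17, 1999.
September 1999: September 17, 1999.
October 1999: October 17, 1999.
Next: November 1999 → November 17, 1999.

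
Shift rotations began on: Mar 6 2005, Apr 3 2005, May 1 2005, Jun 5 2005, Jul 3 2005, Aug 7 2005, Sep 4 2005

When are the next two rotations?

Oct 2 2005, Nov 6 2005

Gaps: 28, 28, 35, 28, 35, 28 days — a mix of 28 and 35. Every date is a Sunday.
Each is the 1st Sunday of its month.
October 2005 — 1st Sunday is Oct 2 2005.
November 2005 — 1st Sunday is Nov 6 2005.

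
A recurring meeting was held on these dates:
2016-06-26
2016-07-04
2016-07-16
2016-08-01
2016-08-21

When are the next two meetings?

Gaps: 8, 12, 16, 20 days — each gap is 4 larger than the previous one.
Next gap: 24 days. 2016-08-21 + 24 days = 2016-09-14.
Next gap: 28 days. 2016-09-14 + 28 days = 2016-10-12.

2016-09-14, 2016-10-12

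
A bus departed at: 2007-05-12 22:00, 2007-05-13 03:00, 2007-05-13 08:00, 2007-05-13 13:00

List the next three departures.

Gaps: 5, 5, 5 hours — each event is 5 hours after the previous one.
2007-05-13 13:00 + 5 h = 2007-05-13 18:00.
2007-05-13 18:00 + 5 h = 2007-05-13 23:00.
2007-05-13 23:00 + 5 h = 2007-05-14 04:00.

2007-05-13 18:00, 2007-05-13 23:00, 2007-05-14 04:00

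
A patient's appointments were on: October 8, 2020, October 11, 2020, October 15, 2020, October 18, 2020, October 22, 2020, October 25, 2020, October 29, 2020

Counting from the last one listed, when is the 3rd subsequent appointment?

November 8, 2020

Every event lands on a Thursday or Sunday (gaps cycle 3, 4, 3, 4, 3, 4).
So the schedule is: every Thursday and Sunday.
Next Sunday: November 1, 2020.
The following Thursday is November 5, 2020.
Next Sunday: November 8, 2020.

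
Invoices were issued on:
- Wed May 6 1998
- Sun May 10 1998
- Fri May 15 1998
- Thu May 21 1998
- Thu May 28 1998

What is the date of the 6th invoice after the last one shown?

Thu Jul 30 1998

Intervals are 4, 5, 6, 7 days — an arithmetic progression with common difference 1.
Next gap: 8 days. Thu May 28 1998 + 8 days = Fri Jun 5 1998.
Next gap: 9 days. Fri Jun 5 1998 + 9 days = Sun Jun 14 1998.
Next gap: 10 days. Sun Jun 14 1998 + 10 days = Wed Jun 24 1998.
Next gap: 11 days. Wed Jun 24 1998 + 11 days = Sun Jul 5 1998.
Next gap: 12 days. Sun Jul 5 1998 + 12 days = Fri Jul 17 1998.
Next gap: 13 days. Fri Jul 17 1998 + 13 days = Thu Jul 30 1998.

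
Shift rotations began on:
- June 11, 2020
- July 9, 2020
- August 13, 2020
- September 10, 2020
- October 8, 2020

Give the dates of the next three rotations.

November 12, 2020; December 10, 2020; January 14, 2021

Gaps: 28, 35, 28, 28 days — a mix of 28 and 35. Every date is a Thursday.
Each is the 2nd Thursday of its month.
November 2020 — 2nd Thursday is November 12, 2020.
December 2020 — 2nd Thursday is December 10, 2020.
January 2021 — 2nd Thursday is January 14, 2021.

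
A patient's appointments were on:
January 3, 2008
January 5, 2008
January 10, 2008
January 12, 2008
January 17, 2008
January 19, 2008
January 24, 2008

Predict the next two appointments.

Gaps: 2, 5, 2, 5, 2, 5 days — not constant, but cyclic with period 2.
The events fall on every Thursday and Saturday.
The following Saturday is January 26, 2008.
Next Thursday: January 31, 2008.

January 26, 2008; January 31, 2008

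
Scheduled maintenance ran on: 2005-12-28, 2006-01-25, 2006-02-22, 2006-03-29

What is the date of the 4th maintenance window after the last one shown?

2006-07-26

All Wednesdays; the gaps (28, 28, 35) vary with month length.
This is the last Wednesday of each month.
April 2006 ends with Wednesday 2006-04-26.
May 2006 ends with Wednesday 2006-05-31.
June 2006 ends with Wednesday 2006-06-28.
Last Wednesday of July 2006: 2006-07-26.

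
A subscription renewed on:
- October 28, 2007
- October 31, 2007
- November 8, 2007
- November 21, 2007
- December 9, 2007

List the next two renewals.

Gaps: 3, 8, 13, 18 days — each gap is 5 larger than the previous one.
Next gap: 23 days. December 9, 2007 + 23 days = January 1, 2008.
Next gap: 28 days. January 1, 2008 + 28 days = January 29, 2008.

January 1, 2008; January 29, 2008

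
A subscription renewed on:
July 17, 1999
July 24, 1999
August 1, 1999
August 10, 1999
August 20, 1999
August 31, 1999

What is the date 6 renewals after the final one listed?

November 26, 1999

The spacing grows by 1 each time: 7, 8, 9, 10, 11 days.
Next gap: 12 days. August 31, 1999 + 12 days = September 12, 1999.
Next gap: 13 days. September 12, 1999 + 13 days = September 25, 1999.
Next gap: 14 days. September 25, 1999 + 14 days = October 9, 1999.
Next gap: 15 days. October 9, 1999 + 15 days = October 24, 1999.
Next gap: 16 days. October 24, 1999 + 16 days = November 9, 1999.
Next gap: 17 days. November 9, 1999 + 17 days = November 26, 1999.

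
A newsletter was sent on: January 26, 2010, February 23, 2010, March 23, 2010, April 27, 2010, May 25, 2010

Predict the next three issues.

June 22, 2010; July 27, 2010; August 24, 2010

These are Tuesdays at 28- or 35-day spacing (28, 28, 35, 28).
The pattern: 4th Tuesday of the month.
June 2010 — 4th Tuesday is June 22, 2010.
July 2010 — 4th Tuesday is July 27, 2010.
August 2010 — 4th Tuesday is August 24, 2010.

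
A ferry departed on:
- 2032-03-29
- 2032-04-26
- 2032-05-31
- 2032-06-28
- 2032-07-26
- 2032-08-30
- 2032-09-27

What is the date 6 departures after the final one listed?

All Mondays; the gaps (28, 35, 28, 28, 35, 28) vary with month length.
This is the last Monday of each month.
Last Monday of October 2032: 2032-10-25.
November 2032 ends with Monday 2032-11-29.
December 2032 ends with Monday 2032-12-27.
January 2033 ends with Monday 2033-01-31.
February 2033 ends with Monday 2033-02-28.
March 2033 ends with Monday 2033-03-28.

2033-03-28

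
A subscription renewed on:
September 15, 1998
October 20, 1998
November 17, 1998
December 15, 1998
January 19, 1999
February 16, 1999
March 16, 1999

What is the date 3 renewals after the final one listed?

All dates are Tuesdays, 35, 28, 28, 35, 28, 28 days apart.
Specifically, the 3rd Tuesday of each month.
3rd Tuesday of April 1999: April 20, 1999.
May 1999 — 3rd Tuesday is May 18, 1999.
June 1999 — 3rd Tuesday is June 15, 1999.

June 15, 1999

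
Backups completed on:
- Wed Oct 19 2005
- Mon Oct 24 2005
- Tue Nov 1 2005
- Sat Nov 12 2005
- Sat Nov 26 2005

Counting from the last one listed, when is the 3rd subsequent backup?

Wed Jan 25 2006

The spacing grows by 3 each time: 5, 8, 11, 14 days.
Next gap: 17 days. Sat Nov 26 2005 + 17 days = Tue Dec 13 2005.
Next gap: 20 days. Tue Dec 13 2005 + 20 days = Mon Jan 2 2006.
Next gap: 23 days. Mon Jan 2 2006 + 23 days = Wed Jan 25 2006.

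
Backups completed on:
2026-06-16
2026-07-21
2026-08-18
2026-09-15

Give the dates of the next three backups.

Gaps: 35, 28, 28 days — a mix of 28 and 35. Every date is a Tuesday.
Each is the 3rd Tuesday of its month.
3rd Tuesday of October 2026: 2026-10-20.
3rd Tuesday of November 2026: 2026-11-17.
December 2026 — 3rd Tuesday is 2026-12-15.

2026-10-20, 2026-11-17, 2026-12-15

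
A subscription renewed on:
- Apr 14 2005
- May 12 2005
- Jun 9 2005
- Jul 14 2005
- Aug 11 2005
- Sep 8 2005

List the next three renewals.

Gaps: 28, 28, 35, 28, 28 days — a mix of 28 and 35. Every date is a Thursday.
Each is the 2nd Thursday of its month.
October 2005 — 2nd Thursday is Oct 13 2005.
November 2005 — 2nd Thursday is Nov 10 2005.
2nd Thursday of December 2005: Dec 8 2005.

Oct 13 2005, Nov 10 2005, Dec 8 2005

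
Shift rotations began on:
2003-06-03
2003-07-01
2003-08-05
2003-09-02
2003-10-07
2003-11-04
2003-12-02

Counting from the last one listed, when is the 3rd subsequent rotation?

These are Tuesdays at 28- or 35-day spacing (28, 35, 28, 35, 28, 28).
The pattern: 1st Tuesday of the month.
1st Tuesday of January 2004: 2004-01-06.
February 2004 — 1st Tuesday is 2004-02-03.
1st Tuesday of March 2004: 2004-03-02.

2004-03-02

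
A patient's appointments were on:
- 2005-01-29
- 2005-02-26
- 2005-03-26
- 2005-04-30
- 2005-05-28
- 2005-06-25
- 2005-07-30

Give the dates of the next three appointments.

These are Saturdays with 28, 28, 35, 28, 28, 35-day gaps.
Each is the final Saturday of its month — 2005-01-29 is past the 28th, so '4th Saturday' doesn't fit.
Last Saturday of August 2005: 2005-08-27.
September 2005 ends with Saturday 2005-09-24.
October 2005 ends with Saturday 2005-10-29.

2005-08-27, 2005-09-24, 2005-10-29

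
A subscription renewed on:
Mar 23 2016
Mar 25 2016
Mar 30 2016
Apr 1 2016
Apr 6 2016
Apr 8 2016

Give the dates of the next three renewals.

The gap pattern 2, 5, 2, 5, 2 repeats every 2 events.
These are the Wednesdays and Fridays of each week.
The following Wednesday is Apr 13 2016.
Next Friday: Apr 15 2016.
Next Wednesday: Apr 20 2016.

Apr 13 2016, Apr 15 2016, Apr 20 2016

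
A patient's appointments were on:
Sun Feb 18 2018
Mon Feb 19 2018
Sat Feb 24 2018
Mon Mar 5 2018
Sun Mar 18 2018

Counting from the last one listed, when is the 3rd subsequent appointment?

Intervals are 1, 5, 9, 13 days — an arithmetic progression with common difference 4.
Next gap: 17 days. Sun Mar 18 2018 + 17 days = Wed Apr 4 2018.
Next gap: 21 days. Wed Apr 4 2018 + 21 days = Wed Apr 25 2018.
Next gap: 25 days. Wed Apr 25 2018 + 25 days = Sun May 20 2018.

Sun May 20 2018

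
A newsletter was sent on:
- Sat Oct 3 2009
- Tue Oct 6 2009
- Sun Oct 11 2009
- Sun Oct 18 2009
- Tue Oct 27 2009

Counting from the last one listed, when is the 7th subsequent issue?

Tue Feb 23 2010

Intervals are 3, 5, 7, 9 days — an arithmetic progression with common difference 2.
Next gap: 11 days. Tue Oct 27 2009 + 11 days = Sat Nov 7 2009.
Next gap: 13 days. Sat Nov 7 2009 + 13 days = Fri Nov 20 2009.
Next gap: 15 days. Fri Nov 20 2009 + 15 days = Sat Dec 5 2009.
Next gap: 17 days. Sat Dec 5 2009 + 17 days = Tue Dec 22 2009.
Next gap: 19 days. Tue Dec 22 2009 + 19 days = Sun Jan 10 2010.
Next gap: 21 days. Sun Jan 10 2010 + 21 days = Sun Jan 31 2010.
Next gap: 23 days. Sun Jan 31 2010 + 23 days = Tue Feb 23 2010.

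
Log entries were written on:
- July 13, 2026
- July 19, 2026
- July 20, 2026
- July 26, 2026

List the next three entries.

July 27, 2026; August 2, 2026; August 3, 2026

Every event lands on a Monday or Sunday (gaps cycle 6, 1, 6).
So the schedule is: every Monday and Sunday.
The following Monday is July 27, 2026.
Next Sunday: August 2, 2026.
Next Monday: August 3, 2026.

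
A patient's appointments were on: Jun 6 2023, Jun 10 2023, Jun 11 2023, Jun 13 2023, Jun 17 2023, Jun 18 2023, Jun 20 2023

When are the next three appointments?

Jun 24 2023, Jun 25 2023, Jun 27 2023

The gap pattern 4, 1, 2, 4, 1, 2 repeats every 3 events.
These are the Tuesdays, Saturdays and Sundays of each week.
Next Saturday: Jun 24 2023.
The following Sunday is Jun 25 2023.
The following Tuesday is Jun 27 2023.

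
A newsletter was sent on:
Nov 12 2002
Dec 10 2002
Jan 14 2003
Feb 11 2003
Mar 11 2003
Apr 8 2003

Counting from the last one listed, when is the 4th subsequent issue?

All dates are Tuesdays, 28, 35, 28, 28, 28 days apart.
Specifically, the 2nd Tuesday of each month.
2nd Tuesday of May 2003: May 13 2003.
2nd Tuesday of June 2003: Jun 10 2003.
July 2003 — 2nd Tuesday is Jul 8 2003.
August 2003 — 2nd Tuesday is Aug 12 2003.

Aug 12 2003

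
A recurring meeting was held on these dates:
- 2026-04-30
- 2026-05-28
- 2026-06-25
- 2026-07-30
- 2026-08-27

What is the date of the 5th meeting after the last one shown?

All Thursdays; the gaps (28, 28, 35, 28) vary with month length.
This is the last Thursday of each month.
Last Thursday of September 2026: 2026-09-24.
Last Thursday of October 2026: 2026-10-29.
Last Thursday of November 2026: 2026-11-26.
Last Thursday of December 2026: 2026-12-31.
January 2027 ends with Thursday 2027-01-28.

2027-01-28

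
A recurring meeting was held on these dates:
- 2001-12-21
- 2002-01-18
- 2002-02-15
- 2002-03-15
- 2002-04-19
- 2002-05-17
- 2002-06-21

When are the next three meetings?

2002-07-19, 2002-08-16, 2002-09-20

All dates are Fridays, 28, 28, 28, 35, 28, 35 days apart.
Specifically, the 3rd Friday of each month.
3rd Friday of July 2002: 2002-07-19.
August 2002 — 3rd Friday is 2002-08-16.
September 2002 — 3rd Friday is 2002-09-20.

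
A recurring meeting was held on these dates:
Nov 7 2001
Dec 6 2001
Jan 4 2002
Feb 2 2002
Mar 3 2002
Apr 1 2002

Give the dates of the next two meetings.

Apr 30 2002, May 29 2002

Gaps between consecutive events: 29, 29, 29, 29, 29 days — a constant 29-day interval.
Apr 1 2002 + 29 days = Apr 30 2002.
Apr 30 2002 + 29 days = May 29 2002.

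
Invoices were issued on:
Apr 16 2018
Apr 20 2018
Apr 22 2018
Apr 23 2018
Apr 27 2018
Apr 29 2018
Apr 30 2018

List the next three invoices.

Every event lands on a Monday or Friday or Sunday (gaps cycle 4, 2, 1, 4, 2, 1).
So the schedule is: every Monday, Friday and Sunday.
The following Friday is May 4 2018.
The following Sunday is May 6 2018.
Next Monday: May 7 2018.

May 4 2018, May 6 2018, May 7 2018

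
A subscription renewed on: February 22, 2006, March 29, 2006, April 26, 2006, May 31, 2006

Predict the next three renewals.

All Wednesdays; the gaps (35, 28, 35) vary with month length.
This is the last Wednesday of each month.
Last Wednesday of June 2006: June 28, 2006.
Last Wednesday of July 2006: July 26, 2006.
August 2006 ends with Wednesday August 30, 2006.

June 28, 2006; July 26, 2006; August 30, 2006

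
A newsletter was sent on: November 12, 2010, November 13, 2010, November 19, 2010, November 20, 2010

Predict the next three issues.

November 26, 2010; November 27, 2010; December 3, 2010

Every event lands on a Friday or Saturday (gaps cycle 1, 6, 1).
So the schedule is: every Friday and Saturday.
Next Friday: November 26, 2010.
The following Saturday is November 27, 2010.
The following Friday is December 3, 2010.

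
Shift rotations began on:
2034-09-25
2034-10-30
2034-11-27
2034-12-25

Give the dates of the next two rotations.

All Mondays; the gaps (35, 28, 28) vary with month length.
This is the last Monday of each month.
January 2035 ends with Monday 2035-01-29.
February 2035 ends with Monday 2035-02-26.

2035-01-29, 2035-02-26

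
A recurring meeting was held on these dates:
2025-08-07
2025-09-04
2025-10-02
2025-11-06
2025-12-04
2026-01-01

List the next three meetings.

All dates are Thursdays, 28, 28, 35, 28, 28 days apart.
Specifically, the 1st Thursday of each month.
February 2026 — 1st Thursday is 2026-02-05.
1st Thursday of March 2026: 2026-03-05.
April 2026 — 1st Thursday is 2026-04-02.

2026-02-05, 2026-03-05, 2026-04-02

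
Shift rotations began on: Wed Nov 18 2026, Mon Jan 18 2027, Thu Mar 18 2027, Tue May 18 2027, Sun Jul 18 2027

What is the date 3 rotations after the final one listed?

Each date is the 18th; the gaps (61, 59, 61, 61) track the month lengths.
The rule is the 18th of every 2 months.
September 2027: Sat Sep 18 2027.
November 2027: Thu Nov 18 2027.
January 2028: Tue Jan 18 2028.

Tue Jan 18 2028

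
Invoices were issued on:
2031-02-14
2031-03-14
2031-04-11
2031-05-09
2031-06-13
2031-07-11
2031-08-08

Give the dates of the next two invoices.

2031-09-12, 2031-10-10

All dates are Fridays, 28, 28, 28, 35, 28, 28 days apart.
Specifically, the 2nd Friday of each month.
September 2031 — 2nd Friday is 2031-09-12.
October 2031 — 2nd Friday is 2031-10-10.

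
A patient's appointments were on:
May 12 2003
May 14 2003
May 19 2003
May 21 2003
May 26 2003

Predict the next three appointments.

May 28 2003, Jun 2 2003, Jun 4 2003

Every event lands on a Monday or Wednesday (gaps cycle 2, 5, 2, 5).
So the schedule is: every Monday and Wednesday.
The following Wednesday is May 28 2003.
Next Monday: Jun 2 2003.
Next Wednesday: Jun 4 2003.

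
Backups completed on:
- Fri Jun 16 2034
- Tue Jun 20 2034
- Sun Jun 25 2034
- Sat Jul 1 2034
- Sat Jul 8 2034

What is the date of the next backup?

Gaps: 4, 5, 6, 7 days — each gap is 1 larger than the previous one.
Next gap: 8 days. Sat Jul 8 2034 + 8 days = Sun Jul 16 2034.

Sun Jul 16 2034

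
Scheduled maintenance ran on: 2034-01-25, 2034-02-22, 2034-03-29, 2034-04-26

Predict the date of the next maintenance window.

2034-05-31

These are Wednesdays with 28, 35, 28-day gaps.
Each is the final Wednesday of its month — 2034-03-29 is past the 28th, so '4th Wednesday' doesn't fit.
May 2034 ends with Wednesday 2034-05-31.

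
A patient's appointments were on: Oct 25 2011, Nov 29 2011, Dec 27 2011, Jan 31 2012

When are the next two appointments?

Feb 28 2012, Mar 27 2012

Every date is a Tuesday; gaps 35, 28, 35 days.
Each is the last Tuesday of its month (at least one falls on the 29th or later, ruling out '4th Tuesday').
February 2012 ends with Tuesday Feb 28 2012.
Last Tuesday of March 2012: Mar 27 2012.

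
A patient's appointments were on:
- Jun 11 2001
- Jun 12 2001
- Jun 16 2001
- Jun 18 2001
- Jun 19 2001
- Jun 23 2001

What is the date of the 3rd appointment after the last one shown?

The gap pattern 1, 4, 2, 1, 4 repeats every 3 events.
These are the Mondays, Tuesdays and Saturdays of each week.
Next Monday: Jun 25 2001.
Next Tuesday: Jun 26 2001.
The following Saturday is Jun 30 2001.

Jun 30 2001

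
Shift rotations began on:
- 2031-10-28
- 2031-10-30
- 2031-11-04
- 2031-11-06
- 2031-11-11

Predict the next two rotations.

2031-11-13, 2031-11-18

The gap pattern 2, 5, 2, 5 repeats every 2 events.
These are the Tuesdays and Thursdays of each week.
Next Thursday: 2031-11-13.
Next Tuesday: 2031-11-18.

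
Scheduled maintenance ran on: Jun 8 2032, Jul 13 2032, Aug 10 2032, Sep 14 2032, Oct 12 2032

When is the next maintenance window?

Nov 9 2032

These are Tuesdays at 28- or 35-day spacing (35, 28, 35, 28).
The pattern: 2nd Tuesday of the month.
2nd Tuesday of November 2032: Nov 9 2032.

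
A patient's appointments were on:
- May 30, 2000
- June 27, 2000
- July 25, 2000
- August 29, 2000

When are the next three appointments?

September 26, 2000; October 31, 2000; November 28, 2000

All Tuesdays; the gaps (28, 28, 35) vary with month length.
This is the last Tuesday of each month.
September 2000 ends with Tuesday September 26, 2000.
October 2000 ends with Tuesday October 31, 2000.
November 2000 ends with Tuesday November 28, 2000.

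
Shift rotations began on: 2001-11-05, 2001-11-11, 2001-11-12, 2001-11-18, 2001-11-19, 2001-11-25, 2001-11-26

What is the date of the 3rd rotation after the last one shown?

Every event lands on a Monday or Sunday (gaps cycle 6, 1, 6, 1, 6, 1).
So the schedule is: every Monday and Sunday.
The following Sunday is 2001-12-02.
The following Monday is 2001-12-03.
Next Sunday: 2001-12-09.

2001-12-09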